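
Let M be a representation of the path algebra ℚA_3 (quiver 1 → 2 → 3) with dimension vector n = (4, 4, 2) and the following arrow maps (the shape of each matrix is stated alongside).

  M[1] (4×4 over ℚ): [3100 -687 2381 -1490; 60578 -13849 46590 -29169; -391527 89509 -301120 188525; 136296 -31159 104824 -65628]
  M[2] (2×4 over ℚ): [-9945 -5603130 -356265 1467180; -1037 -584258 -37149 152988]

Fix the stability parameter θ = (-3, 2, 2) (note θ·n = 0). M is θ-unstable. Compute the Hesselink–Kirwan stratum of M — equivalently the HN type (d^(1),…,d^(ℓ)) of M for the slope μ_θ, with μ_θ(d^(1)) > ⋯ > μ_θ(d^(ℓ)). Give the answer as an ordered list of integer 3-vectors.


Barcode: M ≅ I[1,2]^3, I[1,3], I[3,3]. HN layers by μ_θ (2 steps, strictly decreasing):
  μ^(1)=2; μ^(2)=-3

((0, 4, 2); (4, 0, 0))


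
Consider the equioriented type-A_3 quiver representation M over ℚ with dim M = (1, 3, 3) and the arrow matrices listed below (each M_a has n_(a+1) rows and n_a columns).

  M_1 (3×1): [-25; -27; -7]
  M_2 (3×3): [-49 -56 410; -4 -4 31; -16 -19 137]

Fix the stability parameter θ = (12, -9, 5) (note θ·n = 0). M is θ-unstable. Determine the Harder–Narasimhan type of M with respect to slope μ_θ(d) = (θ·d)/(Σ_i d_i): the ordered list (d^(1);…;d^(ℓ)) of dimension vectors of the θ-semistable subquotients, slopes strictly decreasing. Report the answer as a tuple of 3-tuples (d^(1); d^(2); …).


Interval decomposition of M: I[1,3], I[2,3]^2.
HN type (ℓ=3): μ^(1)=5; μ^(2)=3/2; μ^(3)=-9

((0, 0, 3); (1, 1, 0); (0, 2, 0))


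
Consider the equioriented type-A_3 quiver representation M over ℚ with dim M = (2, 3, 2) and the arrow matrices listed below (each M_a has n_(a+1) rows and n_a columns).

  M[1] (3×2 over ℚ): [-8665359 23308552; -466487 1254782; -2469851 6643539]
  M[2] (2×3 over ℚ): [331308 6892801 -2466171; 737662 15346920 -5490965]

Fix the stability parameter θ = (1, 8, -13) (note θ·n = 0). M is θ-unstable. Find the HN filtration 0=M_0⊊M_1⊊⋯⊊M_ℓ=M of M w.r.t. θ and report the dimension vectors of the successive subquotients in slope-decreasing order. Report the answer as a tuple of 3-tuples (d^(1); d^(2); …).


Interval decomposition of M: I[1,3]^2, I[2,2].
HN type (ℓ=2): μ^(1)=8; μ^(2)=-4/3

((0, 1, 0); (2, 2, 2))


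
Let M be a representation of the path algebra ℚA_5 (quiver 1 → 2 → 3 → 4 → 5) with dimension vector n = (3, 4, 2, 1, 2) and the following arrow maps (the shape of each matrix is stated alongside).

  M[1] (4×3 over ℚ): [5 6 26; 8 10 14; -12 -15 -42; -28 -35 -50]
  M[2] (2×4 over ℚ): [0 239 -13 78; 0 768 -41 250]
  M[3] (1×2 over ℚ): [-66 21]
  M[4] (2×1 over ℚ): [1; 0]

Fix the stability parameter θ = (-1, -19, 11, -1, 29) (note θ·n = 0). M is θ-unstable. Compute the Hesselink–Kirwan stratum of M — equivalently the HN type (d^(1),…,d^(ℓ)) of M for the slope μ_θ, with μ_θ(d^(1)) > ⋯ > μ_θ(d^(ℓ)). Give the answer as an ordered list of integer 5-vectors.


Barcode: M ≅ I[1,2], I[1,3], I[1,5], I[2,2], I[5,5]. HN layers by μ_θ (5 steps, strictly decreasing):
  μ^(1)=29; μ^(2)=11; μ^(3)=5; μ^(4)=-10; μ^(5)=-19

((0, 0, 0, 0, 2); (0, 0, 1, 0, 0); (0, 0, 1, 1, 0); (3, 3, 0, 0, 0); (0, 1, 0, 0, 0))


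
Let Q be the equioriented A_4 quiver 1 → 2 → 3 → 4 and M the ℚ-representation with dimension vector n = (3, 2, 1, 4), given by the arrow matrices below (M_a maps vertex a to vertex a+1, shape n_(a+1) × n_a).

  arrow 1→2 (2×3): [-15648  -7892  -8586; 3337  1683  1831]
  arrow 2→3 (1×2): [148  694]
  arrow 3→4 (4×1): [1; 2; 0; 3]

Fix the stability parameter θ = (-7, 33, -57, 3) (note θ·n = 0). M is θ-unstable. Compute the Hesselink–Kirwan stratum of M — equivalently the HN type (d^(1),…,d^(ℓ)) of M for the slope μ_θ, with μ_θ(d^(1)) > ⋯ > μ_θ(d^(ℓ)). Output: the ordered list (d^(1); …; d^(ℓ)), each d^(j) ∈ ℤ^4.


Via rank(M_{q-1}∘⋯∘M_p): M ≅ I[1,1], I[1,2], I[1,4], I[4,4]^3.
μ_θ-semistable layers: μ^(1)=33; μ^(2)=3; μ^(3)=-7; μ^(4)=-31/3

((0, 1, 0, 0); (0, 0, 0, 4); (2, 0, 0, 0); (1, 1, 1, 0))


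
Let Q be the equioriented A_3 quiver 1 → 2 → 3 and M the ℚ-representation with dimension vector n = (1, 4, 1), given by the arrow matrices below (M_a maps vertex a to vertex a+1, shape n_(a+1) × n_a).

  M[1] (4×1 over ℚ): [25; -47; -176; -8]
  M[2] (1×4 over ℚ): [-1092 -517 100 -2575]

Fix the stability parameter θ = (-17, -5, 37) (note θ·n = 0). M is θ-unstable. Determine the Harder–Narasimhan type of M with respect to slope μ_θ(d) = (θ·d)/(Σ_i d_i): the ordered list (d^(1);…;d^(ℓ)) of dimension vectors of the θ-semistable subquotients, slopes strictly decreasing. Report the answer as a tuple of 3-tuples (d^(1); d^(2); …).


Via rank(M_{q-1}∘⋯∘M_p): M ≅ I[1,3], I[2,2]^3.
μ_θ-semistable layers: μ^(1)=37; μ^(2)=-5; μ^(3)=-17

((0, 0, 1); (0, 4, 0); (1, 0, 0))


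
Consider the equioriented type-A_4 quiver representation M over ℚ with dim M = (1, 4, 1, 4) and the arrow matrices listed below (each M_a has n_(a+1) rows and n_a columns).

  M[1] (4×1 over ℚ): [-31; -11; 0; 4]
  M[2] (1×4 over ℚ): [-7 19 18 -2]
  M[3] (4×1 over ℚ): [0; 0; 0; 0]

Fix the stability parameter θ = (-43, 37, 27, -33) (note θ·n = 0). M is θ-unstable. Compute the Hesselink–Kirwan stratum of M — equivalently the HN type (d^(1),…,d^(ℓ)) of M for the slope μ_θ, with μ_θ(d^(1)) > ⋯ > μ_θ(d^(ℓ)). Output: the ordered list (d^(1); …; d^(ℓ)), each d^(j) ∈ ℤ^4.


Interval decomposition of M: I[1,2], I[2,2]^2, I[2,3], I[4,4]^4.
HN type (ℓ=4): μ^(1)=37; μ^(2)=32; μ^(3)=-33; μ^(4)=-43

((0, 3, 0, 0); (0, 1, 1, 0); (0, 0, 0, 4); (1, 0, 0, 0))


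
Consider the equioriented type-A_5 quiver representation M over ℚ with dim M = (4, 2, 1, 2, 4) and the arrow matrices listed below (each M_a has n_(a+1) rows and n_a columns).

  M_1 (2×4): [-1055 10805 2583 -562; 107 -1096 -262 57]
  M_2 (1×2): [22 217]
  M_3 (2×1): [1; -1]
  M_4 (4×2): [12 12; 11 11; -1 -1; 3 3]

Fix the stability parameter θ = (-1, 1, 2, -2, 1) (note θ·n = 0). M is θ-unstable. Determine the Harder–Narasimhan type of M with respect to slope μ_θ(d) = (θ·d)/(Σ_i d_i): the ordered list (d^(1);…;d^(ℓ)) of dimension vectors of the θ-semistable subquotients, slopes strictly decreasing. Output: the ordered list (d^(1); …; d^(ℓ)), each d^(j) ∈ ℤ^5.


Barcode: M ≅ I[1,1]^2, I[1,2], I[1,4], I[4,5], I[5,5]^3. HN layers by μ_θ (4 steps, strictly decreasing):
  μ^(1)=1; μ^(2)=1/3; μ^(3)=-1; μ^(4)=-2

((0, 1, 0, 0, 4); (0, 1, 1, 1, 0); (4, 0, 0, 0, 0); (0, 0, 0, 1, 0))


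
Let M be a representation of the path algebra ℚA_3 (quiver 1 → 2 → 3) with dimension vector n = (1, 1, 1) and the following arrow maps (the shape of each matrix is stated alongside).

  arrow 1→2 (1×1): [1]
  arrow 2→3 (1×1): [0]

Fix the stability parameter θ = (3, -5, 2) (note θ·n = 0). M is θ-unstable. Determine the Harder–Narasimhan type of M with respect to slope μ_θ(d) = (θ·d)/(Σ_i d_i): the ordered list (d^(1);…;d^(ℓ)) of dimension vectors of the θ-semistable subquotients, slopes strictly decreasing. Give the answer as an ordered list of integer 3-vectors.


Via rank(M_{q-1}∘⋯∘M_p): M ≅ I[1,2], I[3,3].
μ_θ-semistable layers: μ^(1)=2; μ^(2)=-1

((0, 0, 1); (1, 1, 0))


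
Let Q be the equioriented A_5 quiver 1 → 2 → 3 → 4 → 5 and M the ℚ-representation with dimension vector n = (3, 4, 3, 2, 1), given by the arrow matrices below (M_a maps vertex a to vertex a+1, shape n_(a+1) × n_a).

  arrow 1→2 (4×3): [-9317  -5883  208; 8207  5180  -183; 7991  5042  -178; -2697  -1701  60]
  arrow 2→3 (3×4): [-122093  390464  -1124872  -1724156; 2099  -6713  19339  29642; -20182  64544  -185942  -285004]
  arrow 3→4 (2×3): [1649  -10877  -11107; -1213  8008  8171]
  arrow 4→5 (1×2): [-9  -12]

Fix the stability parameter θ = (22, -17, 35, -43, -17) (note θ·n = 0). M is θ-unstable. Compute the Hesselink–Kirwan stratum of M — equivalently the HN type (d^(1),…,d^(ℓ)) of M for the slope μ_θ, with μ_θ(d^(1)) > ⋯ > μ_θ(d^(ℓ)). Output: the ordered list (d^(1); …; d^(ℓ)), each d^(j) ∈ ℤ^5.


Interval decomposition of M: I[1,3], I[1,4], I[1,5], I[2,2].
HN type (ℓ=5): μ^(1)=35; μ^(2)=5/2; μ^(3)=-3/4; μ^(4)=-4; μ^(5)=-17

((0, 0, 1, 0, 0); (1, 1, 0, 0, 0); (1, 1, 1, 1, 0); (1, 1, 1, 1, 1); (0, 1, 0, 0, 0))


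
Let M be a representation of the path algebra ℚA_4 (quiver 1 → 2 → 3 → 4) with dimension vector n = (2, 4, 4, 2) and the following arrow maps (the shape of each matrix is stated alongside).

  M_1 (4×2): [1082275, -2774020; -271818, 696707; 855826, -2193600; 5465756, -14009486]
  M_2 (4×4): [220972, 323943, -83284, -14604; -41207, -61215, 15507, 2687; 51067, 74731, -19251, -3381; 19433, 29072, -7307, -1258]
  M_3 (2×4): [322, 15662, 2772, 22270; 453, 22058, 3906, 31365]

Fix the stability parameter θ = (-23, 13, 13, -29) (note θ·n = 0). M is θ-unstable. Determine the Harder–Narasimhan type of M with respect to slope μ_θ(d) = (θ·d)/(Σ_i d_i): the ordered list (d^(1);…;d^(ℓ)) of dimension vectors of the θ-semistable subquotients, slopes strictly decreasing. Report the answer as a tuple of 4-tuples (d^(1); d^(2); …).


Via rank(M_{q-1}∘⋯∘M_p): M ≅ I[1,4]^2, I[2,2], I[2,3], I[3,3].
μ_θ-semistable layers: μ^(1)=13; μ^(2)=-1; μ^(3)=-23

((0, 2, 2, 0); (0, 2, 2, 2); (2, 0, 0, 0))


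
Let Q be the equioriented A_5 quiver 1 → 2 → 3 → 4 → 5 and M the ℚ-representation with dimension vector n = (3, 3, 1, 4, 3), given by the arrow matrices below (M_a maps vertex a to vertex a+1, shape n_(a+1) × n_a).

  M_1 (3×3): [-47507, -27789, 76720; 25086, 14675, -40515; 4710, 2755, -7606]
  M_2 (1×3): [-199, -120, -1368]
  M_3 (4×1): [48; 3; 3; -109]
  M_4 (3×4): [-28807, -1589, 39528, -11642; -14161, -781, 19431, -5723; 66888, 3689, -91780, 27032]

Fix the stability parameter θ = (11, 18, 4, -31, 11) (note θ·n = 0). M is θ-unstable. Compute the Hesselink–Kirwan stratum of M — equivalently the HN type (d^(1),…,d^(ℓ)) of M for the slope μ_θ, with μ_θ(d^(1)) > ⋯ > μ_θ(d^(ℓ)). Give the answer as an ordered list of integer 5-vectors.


Via rank(M_{q-1}∘⋯∘M_p): M ≅ I[1,2]^2, I[1,5], I[4,4], I[4,5]^2.
μ_θ-semistable layers: μ^(1)=18; μ^(2)=11; μ^(3)=1/2; μ^(4)=-31

((0, 2, 0, 0, 0); (2, 0, 0, 0, 3); (1, 1, 1, 1, 0); (0, 0, 0, 3, 0))


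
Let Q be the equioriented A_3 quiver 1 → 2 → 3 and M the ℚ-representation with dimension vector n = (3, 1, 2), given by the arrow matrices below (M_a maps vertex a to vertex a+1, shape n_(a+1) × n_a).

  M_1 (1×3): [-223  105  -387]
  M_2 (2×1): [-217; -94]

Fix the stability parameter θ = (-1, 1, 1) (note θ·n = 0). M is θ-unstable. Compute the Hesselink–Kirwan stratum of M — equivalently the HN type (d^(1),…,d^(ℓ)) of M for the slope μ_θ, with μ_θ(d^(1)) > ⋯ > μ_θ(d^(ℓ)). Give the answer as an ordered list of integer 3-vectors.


Via rank(M_{q-1}∘⋯∘M_p): M ≅ I[1,1]^2, I[1,3], I[3,3].
μ_θ-semistable layers: μ^(1)=1; μ^(2)=-1

((0, 1, 2); (3, 0, 0))


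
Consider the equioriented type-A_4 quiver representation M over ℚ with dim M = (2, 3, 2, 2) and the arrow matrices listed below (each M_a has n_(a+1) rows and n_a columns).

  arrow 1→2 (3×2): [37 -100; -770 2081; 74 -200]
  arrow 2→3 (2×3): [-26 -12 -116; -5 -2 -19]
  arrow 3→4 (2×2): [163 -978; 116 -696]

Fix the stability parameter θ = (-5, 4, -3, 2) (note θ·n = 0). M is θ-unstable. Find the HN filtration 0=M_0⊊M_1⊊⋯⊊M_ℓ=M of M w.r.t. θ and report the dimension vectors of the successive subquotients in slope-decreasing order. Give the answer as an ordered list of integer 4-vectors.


Via rank(M_{q-1}∘⋯∘M_p): M ≅ I[1,2], I[1,3], I[2,4], I[4,4].
μ_θ-semistable layers: μ^(1)=4; μ^(2)=2; μ^(3)=1/2; μ^(4)=-5

((0, 1, 0, 0); (0, 0, 0, 2); (0, 2, 2, 0); (2, 0, 0, 0))


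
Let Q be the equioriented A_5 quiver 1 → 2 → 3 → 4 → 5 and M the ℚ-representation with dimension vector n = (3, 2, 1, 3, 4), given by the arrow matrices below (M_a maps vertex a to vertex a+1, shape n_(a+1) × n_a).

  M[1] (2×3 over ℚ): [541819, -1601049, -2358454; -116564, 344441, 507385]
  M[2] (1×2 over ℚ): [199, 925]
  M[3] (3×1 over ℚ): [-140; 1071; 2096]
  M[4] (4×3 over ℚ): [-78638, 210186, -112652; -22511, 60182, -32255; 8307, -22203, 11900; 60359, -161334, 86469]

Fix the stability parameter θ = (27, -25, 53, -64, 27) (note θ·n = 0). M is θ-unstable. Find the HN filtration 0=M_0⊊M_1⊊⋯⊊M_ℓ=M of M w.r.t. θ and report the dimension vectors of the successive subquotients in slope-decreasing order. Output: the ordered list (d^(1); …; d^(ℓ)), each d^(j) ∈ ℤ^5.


Via rank(M_{q-1}∘⋯∘M_p): M ≅ I[1,1], I[1,2], I[1,5], I[4,5]^2, I[5,5].
μ_θ-semistable layers: μ^(1)=27; μ^(2)=1; μ^(3)=-9/4; μ^(4)=-64

((1, 0, 0, 0, 4); (1, 1, 0, 0, 0); (1, 1, 1, 1, 0); (0, 0, 0, 2, 0))


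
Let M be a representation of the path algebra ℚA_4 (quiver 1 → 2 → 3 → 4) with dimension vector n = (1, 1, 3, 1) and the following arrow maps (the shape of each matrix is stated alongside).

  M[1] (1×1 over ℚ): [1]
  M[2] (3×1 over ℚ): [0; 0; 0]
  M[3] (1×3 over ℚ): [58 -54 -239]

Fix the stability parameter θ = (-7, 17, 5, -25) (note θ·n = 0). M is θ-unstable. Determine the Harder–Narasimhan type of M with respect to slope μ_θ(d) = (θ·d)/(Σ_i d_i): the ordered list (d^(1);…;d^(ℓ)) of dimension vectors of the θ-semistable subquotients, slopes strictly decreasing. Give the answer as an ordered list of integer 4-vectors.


Barcode: M ≅ I[1,2], I[3,3]^2, I[3,4]. HN layers by μ_θ (4 steps, strictly decreasing):
  μ^(1)=17; μ^(2)=5; μ^(3)=-7; μ^(4)=-10

((0, 1, 0, 0); (0, 0, 2, 0); (1, 0, 0, 0); (0, 0, 1, 1))


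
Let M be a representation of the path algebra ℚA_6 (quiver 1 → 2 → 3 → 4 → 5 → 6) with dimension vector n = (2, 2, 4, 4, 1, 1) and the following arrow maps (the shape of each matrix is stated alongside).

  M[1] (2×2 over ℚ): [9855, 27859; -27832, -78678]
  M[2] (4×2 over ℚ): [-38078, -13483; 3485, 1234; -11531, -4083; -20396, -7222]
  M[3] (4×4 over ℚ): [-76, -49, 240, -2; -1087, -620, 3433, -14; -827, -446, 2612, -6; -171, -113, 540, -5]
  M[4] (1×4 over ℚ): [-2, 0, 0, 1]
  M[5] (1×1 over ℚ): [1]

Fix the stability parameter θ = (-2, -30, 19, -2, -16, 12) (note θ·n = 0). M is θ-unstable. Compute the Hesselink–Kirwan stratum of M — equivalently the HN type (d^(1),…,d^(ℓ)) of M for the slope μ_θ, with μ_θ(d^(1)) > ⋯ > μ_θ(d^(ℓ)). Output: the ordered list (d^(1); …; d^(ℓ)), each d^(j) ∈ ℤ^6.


Via rank(M_{q-1}∘⋯∘M_p): M ≅ I[1,4], I[1,6], I[3,4]^2.
μ_θ-semistable layers: μ^(1)=12; μ^(2)=17/2; μ^(3)=1/3; μ^(4)=-16

((0, 0, 0, 0, 0, 1); (0, 0, 3, 3, 0, 0); (0, 0, 1, 1, 1, 0); (2, 2, 0, 0, 0, 0))


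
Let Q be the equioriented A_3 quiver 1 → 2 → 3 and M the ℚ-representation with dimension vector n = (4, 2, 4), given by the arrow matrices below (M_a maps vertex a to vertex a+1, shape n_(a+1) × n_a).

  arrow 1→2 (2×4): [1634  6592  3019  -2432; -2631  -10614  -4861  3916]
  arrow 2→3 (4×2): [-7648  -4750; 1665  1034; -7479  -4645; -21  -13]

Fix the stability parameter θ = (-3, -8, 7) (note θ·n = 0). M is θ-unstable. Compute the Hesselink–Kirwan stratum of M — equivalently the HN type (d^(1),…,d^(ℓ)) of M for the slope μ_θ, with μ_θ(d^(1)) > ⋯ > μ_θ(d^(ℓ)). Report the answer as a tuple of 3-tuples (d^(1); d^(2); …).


Barcode: M ≅ I[1,1]^2, I[1,3]^2, I[3,3]^2. HN layers by μ_θ (3 steps, strictly decreasing):
  μ^(1)=7; μ^(2)=-3; μ^(3)=-11/2

((0, 0, 4); (2, 0, 0); (2, 2, 0))


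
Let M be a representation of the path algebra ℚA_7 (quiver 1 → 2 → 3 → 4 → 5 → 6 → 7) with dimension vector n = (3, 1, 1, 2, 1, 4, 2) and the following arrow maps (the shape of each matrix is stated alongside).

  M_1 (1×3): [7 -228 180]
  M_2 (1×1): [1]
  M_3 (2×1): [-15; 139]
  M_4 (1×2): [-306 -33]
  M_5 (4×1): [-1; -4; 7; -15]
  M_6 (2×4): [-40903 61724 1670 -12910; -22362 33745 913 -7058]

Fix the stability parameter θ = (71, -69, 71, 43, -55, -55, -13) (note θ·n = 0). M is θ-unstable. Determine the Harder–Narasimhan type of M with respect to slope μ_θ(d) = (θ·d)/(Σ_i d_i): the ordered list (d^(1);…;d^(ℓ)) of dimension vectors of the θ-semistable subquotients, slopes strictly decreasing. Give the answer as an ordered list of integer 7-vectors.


Via rank(M_{q-1}∘⋯∘M_p): M ≅ I[1,1]^2, I[1,7], I[4,4], I[6,6]^2, I[6,7].
μ_θ-semistable layers: μ^(1)=71; μ^(2)=43; μ^(3)=-1; μ^(4)=-13; μ^(5)=-55

((2, 0, 0, 0, 0, 0, 0); (0, 0, 0, 1, 0, 0, 0); (1, 1, 1, 1, 1, 1, 1); (0, 0, 0, 0, 0, 0, 1); (0, 0, 0, 0, 0, 3, 0))


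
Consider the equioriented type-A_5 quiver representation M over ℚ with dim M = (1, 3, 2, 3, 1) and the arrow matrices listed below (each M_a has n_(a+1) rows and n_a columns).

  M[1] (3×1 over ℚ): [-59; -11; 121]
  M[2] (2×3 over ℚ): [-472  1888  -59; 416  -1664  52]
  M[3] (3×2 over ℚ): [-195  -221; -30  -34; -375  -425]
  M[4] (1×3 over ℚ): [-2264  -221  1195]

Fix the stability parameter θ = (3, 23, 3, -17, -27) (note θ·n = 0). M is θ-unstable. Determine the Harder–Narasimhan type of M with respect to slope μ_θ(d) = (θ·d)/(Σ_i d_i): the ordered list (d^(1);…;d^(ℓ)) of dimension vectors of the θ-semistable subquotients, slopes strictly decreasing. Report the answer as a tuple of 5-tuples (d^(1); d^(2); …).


Interval decomposition of M: I[1,5], I[2,2]^2, I[3,3], I[4,4]^2.
HN type (ℓ=4): μ^(1)=23; μ^(2)=3; μ^(3)=-3; μ^(4)=-17

((0, 2, 0, 0, 0); (0, 0, 1, 0, 0); (1, 1, 1, 1, 1); (0, 0, 0, 2, 0))


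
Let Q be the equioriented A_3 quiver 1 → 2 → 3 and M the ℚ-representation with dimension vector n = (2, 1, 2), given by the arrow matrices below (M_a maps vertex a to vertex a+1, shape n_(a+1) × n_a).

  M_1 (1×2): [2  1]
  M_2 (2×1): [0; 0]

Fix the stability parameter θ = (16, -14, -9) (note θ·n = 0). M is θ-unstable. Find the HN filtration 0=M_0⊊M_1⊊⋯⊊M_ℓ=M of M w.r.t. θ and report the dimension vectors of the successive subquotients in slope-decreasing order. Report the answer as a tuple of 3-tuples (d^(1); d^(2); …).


Interval decomposition of M: I[1,1], I[1,2], I[3,3]^2.
HN type (ℓ=3): μ^(1)=16; μ^(2)=1; μ^(3)=-9

((1, 0, 0); (1, 1, 0); (0, 0, 2))


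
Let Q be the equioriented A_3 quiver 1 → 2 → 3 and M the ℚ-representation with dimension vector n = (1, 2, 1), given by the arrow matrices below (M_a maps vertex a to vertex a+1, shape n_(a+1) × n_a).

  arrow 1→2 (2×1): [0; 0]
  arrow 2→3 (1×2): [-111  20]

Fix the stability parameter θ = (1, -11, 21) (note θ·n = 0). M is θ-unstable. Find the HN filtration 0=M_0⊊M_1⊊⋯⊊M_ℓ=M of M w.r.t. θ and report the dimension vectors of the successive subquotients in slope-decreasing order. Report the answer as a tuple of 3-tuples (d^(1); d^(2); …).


Barcode: M ≅ I[1,1], I[2,2], I[2,3]. HN layers by μ_θ (3 steps, strictly decreasing):
  μ^(1)=21; μ^(2)=1; μ^(3)=-11

((0, 0, 1); (1, 0, 0); (0, 2, 0))


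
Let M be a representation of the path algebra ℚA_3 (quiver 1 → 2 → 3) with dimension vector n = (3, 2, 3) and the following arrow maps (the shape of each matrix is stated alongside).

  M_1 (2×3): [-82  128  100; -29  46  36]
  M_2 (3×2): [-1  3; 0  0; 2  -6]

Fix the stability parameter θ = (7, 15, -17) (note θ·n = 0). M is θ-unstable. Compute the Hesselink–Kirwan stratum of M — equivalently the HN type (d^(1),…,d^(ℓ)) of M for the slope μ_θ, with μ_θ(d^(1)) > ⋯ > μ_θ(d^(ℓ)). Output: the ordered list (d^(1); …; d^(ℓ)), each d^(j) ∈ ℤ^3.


Interval decomposition of M: I[1,1], I[1,2], I[1,3], I[3,3]^2.
HN type (ℓ=4): μ^(1)=15; μ^(2)=7; μ^(3)=5/3; μ^(4)=-17

((0, 1, 0); (2, 0, 0); (1, 1, 1); (0, 0, 2))


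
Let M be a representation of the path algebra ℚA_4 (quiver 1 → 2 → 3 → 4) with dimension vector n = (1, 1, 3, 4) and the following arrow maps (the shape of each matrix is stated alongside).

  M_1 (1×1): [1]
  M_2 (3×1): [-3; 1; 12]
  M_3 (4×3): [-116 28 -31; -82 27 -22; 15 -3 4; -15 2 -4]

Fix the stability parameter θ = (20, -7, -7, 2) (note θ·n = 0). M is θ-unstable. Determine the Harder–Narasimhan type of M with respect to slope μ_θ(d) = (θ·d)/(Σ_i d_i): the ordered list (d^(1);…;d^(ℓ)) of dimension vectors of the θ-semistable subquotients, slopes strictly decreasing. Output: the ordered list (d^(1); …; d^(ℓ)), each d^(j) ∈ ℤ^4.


Barcode: M ≅ I[1,4], I[3,4]^2, I[4,4]. HN layers by μ_θ (2 steps, strictly decreasing):
  μ^(1)=2; μ^(2)=-7

((1, 1, 1, 4); (0, 0, 2, 0))


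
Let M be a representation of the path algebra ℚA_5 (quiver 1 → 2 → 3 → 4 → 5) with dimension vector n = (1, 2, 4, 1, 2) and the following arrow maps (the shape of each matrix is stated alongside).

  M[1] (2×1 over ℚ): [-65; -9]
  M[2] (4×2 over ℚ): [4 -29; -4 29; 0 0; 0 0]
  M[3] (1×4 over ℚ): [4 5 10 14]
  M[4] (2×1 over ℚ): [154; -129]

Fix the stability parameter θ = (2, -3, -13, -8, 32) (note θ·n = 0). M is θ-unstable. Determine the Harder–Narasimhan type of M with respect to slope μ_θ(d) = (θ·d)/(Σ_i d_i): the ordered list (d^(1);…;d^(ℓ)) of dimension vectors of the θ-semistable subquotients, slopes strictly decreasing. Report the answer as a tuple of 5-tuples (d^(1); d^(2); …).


Barcode: M ≅ I[1,5], I[2,2], I[3,3]^3, I[5,5]. HN layers by μ_θ (4 steps, strictly decreasing):
  μ^(1)=32; μ^(2)=-3; μ^(3)=-11/2; μ^(4)=-13

((0, 0, 0, 0, 2); (0, 1, 0, 0, 0); (1, 1, 1, 1, 0); (0, 0, 3, 0, 0))


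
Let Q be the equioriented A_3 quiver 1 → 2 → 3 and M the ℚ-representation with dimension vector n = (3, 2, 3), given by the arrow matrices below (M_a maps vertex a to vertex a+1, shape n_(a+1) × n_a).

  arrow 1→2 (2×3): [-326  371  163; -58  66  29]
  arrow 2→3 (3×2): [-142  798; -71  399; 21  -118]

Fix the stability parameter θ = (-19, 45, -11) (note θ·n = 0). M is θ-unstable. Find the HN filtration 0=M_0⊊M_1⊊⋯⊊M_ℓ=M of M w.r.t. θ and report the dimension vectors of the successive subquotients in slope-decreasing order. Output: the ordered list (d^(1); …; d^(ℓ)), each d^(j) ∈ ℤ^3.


Via rank(M_{q-1}∘⋯∘M_p): M ≅ I[1,1], I[1,3]^2, I[3,3].
μ_θ-semistable layers: μ^(1)=17; μ^(2)=-11; μ^(3)=-19

((0, 2, 2); (0, 0, 1); (3, 0, 0))


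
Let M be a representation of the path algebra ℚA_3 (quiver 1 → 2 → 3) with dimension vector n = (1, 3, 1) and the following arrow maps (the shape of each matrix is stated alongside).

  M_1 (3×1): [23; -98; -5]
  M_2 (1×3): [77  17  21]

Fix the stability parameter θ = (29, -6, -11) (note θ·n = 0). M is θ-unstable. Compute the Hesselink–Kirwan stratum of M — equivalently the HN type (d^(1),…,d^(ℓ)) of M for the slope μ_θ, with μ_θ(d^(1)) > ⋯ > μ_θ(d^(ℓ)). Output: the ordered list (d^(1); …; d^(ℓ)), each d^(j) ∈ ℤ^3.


Barcode: M ≅ I[1,2], I[2,2], I[2,3]. HN layers by μ_θ (3 steps, strictly decreasing):
  μ^(1)=23/2; μ^(2)=-6; μ^(3)=-17/2

((1, 1, 0); (0, 1, 0); (0, 1, 1))


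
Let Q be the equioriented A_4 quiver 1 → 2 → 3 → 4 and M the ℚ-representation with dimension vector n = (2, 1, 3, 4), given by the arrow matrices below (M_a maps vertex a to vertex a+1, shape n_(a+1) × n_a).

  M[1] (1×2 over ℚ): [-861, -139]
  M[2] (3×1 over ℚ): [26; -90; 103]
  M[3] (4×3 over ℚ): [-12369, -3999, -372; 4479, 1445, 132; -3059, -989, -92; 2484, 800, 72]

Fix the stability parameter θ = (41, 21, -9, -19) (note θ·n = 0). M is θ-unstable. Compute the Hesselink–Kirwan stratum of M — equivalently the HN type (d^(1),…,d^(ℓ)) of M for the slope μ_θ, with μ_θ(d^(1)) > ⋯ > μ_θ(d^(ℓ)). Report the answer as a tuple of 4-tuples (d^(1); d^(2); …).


Barcode: M ≅ I[1,1], I[1,3], I[3,4]^2, I[4,4]^2. HN layers by μ_θ (4 steps, strictly decreasing):
  μ^(1)=41; μ^(2)=53/3; μ^(3)=-14; μ^(4)=-19

((1, 0, 0, 0); (1, 1, 1, 0); (0, 0, 2, 2); (0, 0, 0, 2))


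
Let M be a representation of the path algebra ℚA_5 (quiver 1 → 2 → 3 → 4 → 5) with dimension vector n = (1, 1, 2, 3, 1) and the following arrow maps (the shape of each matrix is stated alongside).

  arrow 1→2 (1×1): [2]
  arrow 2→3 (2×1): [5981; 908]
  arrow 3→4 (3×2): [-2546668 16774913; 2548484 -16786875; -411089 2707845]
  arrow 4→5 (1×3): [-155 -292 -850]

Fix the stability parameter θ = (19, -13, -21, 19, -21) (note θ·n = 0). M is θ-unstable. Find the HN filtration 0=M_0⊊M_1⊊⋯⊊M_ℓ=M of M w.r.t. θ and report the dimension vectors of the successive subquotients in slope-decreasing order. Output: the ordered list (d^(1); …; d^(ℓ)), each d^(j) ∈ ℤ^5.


Barcode: M ≅ I[1,5], I[3,4], I[4,4]. HN layers by μ_θ (4 steps, strictly decreasing):
  μ^(1)=19; μ^(2)=-1; μ^(3)=-5; μ^(4)=-21

((0, 0, 0, 2, 0); (0, 0, 0, 1, 1); (1, 1, 1, 0, 0); (0, 0, 1, 0, 0))


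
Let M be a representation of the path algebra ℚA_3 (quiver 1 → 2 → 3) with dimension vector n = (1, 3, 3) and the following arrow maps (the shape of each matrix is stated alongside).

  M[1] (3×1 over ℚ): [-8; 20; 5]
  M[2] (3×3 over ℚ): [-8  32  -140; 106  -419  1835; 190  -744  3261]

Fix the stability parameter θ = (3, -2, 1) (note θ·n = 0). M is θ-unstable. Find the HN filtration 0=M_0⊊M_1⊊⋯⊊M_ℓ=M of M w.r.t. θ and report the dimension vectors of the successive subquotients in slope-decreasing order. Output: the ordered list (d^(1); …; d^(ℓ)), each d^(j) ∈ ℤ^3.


Barcode: M ≅ I[1,3], I[2,2], I[2,3], I[3,3]. HN layers by μ_θ (3 steps, strictly decreasing):
  μ^(1)=1; μ^(2)=1/2; μ^(3)=-2

((0, 0, 3); (1, 1, 0); (0, 2, 0))


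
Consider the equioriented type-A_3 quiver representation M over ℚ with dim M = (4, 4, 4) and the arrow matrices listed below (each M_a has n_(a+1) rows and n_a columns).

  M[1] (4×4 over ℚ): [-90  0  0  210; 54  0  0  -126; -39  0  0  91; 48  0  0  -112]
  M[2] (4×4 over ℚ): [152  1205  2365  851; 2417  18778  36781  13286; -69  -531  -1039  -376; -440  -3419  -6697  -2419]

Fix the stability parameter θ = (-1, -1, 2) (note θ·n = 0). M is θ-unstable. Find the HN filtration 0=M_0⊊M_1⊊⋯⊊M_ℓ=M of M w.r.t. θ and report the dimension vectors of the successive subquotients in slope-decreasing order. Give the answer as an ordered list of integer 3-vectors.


Interval decomposition of M: I[1,1]^3, I[1,3], I[2,3]^3.
HN type (ℓ=2): μ^(1)=2; μ^(2)=-1

((0, 0, 4); (4, 4, 0))


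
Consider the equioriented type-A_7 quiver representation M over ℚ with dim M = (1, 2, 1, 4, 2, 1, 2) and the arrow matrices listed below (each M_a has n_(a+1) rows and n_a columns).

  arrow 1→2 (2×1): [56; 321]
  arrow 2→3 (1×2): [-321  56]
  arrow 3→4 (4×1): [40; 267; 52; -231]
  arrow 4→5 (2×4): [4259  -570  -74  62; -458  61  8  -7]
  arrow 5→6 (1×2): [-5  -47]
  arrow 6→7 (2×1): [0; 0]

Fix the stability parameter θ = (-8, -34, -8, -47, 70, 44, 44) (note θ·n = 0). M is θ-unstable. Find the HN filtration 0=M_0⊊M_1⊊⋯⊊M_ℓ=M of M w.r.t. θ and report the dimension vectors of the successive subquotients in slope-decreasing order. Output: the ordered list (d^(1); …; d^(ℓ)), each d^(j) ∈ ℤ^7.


Interval decomposition of M: I[1,2], I[2,4], I[4,4], I[4,5], I[4,6], I[7,7]^2.
HN type (ℓ=7): μ^(1)=70; μ^(2)=57; μ^(3)=44; μ^(4)=-21; μ^(5)=-55/2; μ^(6)=-34; μ^(7)=-47

((0, 0, 0, 0, 1, 0, 0); (0, 0, 0, 0, 1, 1, 0); (0, 0, 0, 0, 0, 0, 2); (1, 1, 0, 0, 0, 0, 0); (0, 0, 1, 1, 0, 0, 0); (0, 1, 0, 0, 0, 0, 0); (0, 0, 0, 3, 0, 0, 0))


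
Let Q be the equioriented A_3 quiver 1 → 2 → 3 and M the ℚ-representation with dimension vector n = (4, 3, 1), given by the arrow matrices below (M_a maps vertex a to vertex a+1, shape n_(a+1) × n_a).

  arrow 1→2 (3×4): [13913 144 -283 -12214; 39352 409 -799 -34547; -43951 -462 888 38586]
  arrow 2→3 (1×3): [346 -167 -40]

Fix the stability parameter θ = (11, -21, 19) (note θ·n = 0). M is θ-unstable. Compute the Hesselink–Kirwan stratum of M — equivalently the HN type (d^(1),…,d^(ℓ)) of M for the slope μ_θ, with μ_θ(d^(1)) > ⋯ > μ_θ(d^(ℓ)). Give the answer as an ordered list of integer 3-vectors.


Via rank(M_{q-1}∘⋯∘M_p): M ≅ I[1,1], I[1,2]^2, I[1,3].
μ_θ-semistable layers: μ^(1)=19; μ^(2)=11; μ^(3)=-5

((0, 0, 1); (1, 0, 0); (3, 3, 0))


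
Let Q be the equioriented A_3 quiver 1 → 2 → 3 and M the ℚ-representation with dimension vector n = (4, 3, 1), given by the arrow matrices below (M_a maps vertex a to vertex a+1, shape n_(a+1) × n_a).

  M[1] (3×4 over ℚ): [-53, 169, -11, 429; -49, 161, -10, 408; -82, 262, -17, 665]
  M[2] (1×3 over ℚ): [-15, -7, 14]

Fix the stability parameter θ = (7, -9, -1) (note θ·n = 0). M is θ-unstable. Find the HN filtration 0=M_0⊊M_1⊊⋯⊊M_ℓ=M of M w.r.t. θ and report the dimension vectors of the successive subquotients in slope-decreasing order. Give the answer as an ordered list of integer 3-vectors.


Via rank(M_{q-1}∘⋯∘M_p): M ≅ I[1,1]^2, I[1,2], I[1,3], I[2,2].
μ_θ-semistable layers: μ^(1)=7; μ^(2)=-1; μ^(3)=-9

((2, 0, 0); (2, 2, 1); (0, 1, 0))


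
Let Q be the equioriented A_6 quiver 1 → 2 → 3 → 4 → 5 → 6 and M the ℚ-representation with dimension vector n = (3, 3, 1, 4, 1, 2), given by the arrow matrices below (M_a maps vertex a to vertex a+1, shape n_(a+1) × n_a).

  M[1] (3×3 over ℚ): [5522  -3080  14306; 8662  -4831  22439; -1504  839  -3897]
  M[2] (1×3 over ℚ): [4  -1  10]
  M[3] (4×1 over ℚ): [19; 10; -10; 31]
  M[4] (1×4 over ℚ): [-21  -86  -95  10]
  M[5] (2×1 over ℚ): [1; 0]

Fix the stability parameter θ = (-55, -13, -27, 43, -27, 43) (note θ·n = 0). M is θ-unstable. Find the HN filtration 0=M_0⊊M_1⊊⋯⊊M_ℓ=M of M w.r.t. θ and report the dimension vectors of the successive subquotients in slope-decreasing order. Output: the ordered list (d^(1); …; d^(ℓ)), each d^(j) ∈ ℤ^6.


Barcode: M ≅ I[1,2]^2, I[1,6], I[4,4]^3, I[6,6]. HN layers by μ_θ (5 steps, strictly decreasing):
  μ^(1)=43; μ^(2)=8; μ^(3)=-13; μ^(4)=-20; μ^(5)=-55

((0, 0, 0, 3, 0, 2); (0, 0, 0, 1, 1, 0); (0, 2, 0, 0, 0, 0); (0, 1, 1, 0, 0, 0); (3, 0, 0, 0, 0, 0))


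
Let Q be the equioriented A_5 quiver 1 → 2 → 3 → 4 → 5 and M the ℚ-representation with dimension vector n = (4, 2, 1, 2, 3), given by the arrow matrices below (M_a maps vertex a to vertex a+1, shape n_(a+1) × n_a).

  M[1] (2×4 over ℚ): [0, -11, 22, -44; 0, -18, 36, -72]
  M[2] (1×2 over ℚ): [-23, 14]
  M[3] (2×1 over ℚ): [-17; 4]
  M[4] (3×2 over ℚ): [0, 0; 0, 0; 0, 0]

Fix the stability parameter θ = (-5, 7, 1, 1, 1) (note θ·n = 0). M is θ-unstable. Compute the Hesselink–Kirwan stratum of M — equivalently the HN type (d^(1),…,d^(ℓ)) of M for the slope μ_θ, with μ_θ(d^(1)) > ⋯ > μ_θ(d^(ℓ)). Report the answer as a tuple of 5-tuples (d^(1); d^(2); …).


Via rank(M_{q-1}∘⋯∘M_p): M ≅ I[1,1]^3, I[1,4], I[2,2], I[4,4], I[5,5]^3.
μ_θ-semistable layers: μ^(1)=7; μ^(2)=3; μ^(3)=1; μ^(4)=-5

((0, 1, 0, 0, 0); (0, 1, 1, 1, 0); (0, 0, 0, 1, 3); (4, 0, 0, 0, 0))


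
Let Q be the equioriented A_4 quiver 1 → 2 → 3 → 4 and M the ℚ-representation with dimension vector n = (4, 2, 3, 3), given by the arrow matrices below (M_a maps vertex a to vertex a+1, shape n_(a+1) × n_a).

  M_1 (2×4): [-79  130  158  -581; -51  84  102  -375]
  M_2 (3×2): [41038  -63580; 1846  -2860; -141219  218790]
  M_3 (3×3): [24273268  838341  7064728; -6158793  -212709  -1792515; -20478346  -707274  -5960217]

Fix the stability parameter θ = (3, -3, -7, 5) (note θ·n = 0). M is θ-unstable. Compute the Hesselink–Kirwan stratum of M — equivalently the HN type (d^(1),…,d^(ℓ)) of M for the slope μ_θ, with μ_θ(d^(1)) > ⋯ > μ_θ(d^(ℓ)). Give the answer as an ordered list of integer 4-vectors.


Interval decomposition of M: I[1,1]^2, I[1,2], I[1,4], I[3,4]^2.
HN type (ℓ=5): μ^(1)=5; μ^(2)=3; μ^(3)=0; μ^(4)=-7/3; μ^(5)=-7

((0, 0, 0, 3); (2, 0, 0, 0); (1, 1, 0, 0); (1, 1, 1, 0); (0, 0, 2, 0))


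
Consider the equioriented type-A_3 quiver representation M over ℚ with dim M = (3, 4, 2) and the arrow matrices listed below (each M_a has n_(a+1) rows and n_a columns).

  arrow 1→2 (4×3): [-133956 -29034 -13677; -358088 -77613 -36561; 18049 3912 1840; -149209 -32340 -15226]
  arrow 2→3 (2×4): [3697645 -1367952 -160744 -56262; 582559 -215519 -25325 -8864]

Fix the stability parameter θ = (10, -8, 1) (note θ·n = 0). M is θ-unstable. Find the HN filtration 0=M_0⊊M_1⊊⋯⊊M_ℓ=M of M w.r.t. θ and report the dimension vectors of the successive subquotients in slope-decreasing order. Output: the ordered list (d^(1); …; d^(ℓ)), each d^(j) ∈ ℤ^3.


Barcode: M ≅ I[1,2], I[1,3]^2, I[2,2]. HN layers by μ_θ (2 steps, strictly decreasing):
  μ^(1)=1; μ^(2)=-8

((3, 3, 2); (0, 1, 0))


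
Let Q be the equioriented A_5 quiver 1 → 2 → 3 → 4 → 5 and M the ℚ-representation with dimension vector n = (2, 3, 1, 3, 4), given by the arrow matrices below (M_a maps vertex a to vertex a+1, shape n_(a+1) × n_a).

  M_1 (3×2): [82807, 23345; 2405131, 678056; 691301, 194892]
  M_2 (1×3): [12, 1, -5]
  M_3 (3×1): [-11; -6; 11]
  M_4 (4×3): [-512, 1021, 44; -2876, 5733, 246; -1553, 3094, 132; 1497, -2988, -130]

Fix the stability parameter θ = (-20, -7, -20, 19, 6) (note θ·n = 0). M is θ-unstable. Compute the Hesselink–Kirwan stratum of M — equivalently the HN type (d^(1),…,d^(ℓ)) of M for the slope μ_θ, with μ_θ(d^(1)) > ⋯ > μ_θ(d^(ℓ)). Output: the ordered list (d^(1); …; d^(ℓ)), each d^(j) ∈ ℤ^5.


Interval decomposition of M: I[1,2], I[1,5], I[2,2], I[4,5]^2, I[5,5].
HN type (ℓ=5): μ^(1)=25/2; μ^(2)=6; μ^(3)=-7; μ^(4)=-27/2; μ^(5)=-20

((0, 0, 0, 3, 3); (0, 0, 0, 0, 1); (0, 2, 0, 0, 0); (0, 1, 1, 0, 0); (2, 0, 0, 0, 0))


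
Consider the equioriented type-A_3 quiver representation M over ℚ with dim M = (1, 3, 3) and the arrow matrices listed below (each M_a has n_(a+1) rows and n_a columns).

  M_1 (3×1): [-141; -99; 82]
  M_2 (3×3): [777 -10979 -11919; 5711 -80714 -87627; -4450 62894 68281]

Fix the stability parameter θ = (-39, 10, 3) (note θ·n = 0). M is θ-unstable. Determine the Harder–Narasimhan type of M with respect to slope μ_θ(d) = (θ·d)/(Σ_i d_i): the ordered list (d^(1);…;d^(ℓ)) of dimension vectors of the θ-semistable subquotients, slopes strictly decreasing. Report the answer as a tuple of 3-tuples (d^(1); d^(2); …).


Barcode: M ≅ I[1,3], I[2,3]^2. HN layers by μ_θ (2 steps, strictly decreasing):
  μ^(1)=13/2; μ^(2)=-39

((0, 3, 3); (1, 0, 0))


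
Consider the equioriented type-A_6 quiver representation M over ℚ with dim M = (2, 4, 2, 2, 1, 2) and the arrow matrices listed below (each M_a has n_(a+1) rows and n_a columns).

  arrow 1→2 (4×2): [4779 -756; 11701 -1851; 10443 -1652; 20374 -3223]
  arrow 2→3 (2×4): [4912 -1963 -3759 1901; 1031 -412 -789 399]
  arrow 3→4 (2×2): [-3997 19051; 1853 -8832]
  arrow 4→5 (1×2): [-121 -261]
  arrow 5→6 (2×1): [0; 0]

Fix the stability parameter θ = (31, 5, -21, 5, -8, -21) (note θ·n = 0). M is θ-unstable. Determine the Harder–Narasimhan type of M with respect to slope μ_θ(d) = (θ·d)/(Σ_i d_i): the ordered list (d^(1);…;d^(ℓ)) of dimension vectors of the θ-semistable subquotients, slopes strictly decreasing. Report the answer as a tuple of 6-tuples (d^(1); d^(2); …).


Via rank(M_{q-1}∘⋯∘M_p): M ≅ I[1,4], I[1,5], I[2,2]^2, I[6,6]^2.
μ_θ-semistable layers: μ^(1)=5; μ^(2)=12/5; μ^(3)=-21

((1, 3, 1, 1, 0, 0); (1, 1, 1, 1, 1, 0); (0, 0, 0, 0, 0, 2))


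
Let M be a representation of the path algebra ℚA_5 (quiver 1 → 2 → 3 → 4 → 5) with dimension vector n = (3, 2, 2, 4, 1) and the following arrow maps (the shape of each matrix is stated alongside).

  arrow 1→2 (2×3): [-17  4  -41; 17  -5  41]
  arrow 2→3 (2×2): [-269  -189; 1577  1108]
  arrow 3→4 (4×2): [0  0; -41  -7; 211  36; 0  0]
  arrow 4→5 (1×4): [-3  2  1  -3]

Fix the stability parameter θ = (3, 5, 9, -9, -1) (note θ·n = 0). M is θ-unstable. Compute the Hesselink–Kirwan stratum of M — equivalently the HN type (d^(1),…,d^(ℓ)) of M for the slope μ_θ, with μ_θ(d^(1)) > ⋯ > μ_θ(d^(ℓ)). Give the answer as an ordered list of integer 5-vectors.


Barcode: M ≅ I[1,1], I[1,4], I[1,5], I[4,4]^2. HN layers by μ_θ (4 steps, strictly decreasing):
  μ^(1)=3; μ^(2)=2; μ^(3)=7/5; μ^(4)=-9

((1, 0, 0, 0, 0); (1, 1, 1, 1, 0); (1, 1, 1, 1, 1); (0, 0, 0, 2, 0))


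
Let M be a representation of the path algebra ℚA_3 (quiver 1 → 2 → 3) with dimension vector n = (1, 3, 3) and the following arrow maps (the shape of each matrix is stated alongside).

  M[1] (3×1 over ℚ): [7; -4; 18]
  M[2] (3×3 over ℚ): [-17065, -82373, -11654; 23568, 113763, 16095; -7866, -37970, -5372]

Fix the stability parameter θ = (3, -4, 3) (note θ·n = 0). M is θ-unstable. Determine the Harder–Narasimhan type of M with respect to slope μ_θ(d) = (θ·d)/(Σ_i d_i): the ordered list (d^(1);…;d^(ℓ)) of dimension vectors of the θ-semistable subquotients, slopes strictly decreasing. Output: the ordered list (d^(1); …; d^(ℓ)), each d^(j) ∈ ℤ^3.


Interval decomposition of M: I[1,3], I[2,2], I[2,3], I[3,3].
HN type (ℓ=3): μ^(1)=3; μ^(2)=-1/2; μ^(3)=-4

((0, 0, 3); (1, 1, 0); (0, 2, 0))


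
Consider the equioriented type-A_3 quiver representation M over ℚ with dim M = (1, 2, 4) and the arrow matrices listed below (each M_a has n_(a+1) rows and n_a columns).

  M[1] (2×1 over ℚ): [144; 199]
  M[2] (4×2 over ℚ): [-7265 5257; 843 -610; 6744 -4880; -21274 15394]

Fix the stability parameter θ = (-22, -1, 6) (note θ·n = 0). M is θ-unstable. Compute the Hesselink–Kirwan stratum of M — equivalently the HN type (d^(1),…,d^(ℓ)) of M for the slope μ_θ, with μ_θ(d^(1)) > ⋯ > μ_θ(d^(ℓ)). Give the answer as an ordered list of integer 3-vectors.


Interval decomposition of M: I[1,3], I[2,3], I[3,3]^2.
HN type (ℓ=3): μ^(1)=6; μ^(2)=-1; μ^(3)=-22

((0, 0, 4); (0, 2, 0); (1, 0, 0))


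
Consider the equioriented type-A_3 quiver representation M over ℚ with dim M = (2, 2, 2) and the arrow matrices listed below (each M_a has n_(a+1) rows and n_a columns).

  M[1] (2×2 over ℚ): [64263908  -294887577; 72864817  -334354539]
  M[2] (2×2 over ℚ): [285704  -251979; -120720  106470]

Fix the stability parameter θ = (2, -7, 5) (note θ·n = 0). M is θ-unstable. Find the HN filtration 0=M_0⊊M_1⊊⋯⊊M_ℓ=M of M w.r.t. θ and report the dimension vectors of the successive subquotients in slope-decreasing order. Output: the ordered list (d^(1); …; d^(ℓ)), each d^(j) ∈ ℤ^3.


Via rank(M_{q-1}∘⋯∘M_p): M ≅ I[1,2], I[1,3], I[3,3].
μ_θ-semistable layers: μ^(1)=5; μ^(2)=-5/2

((0, 0, 2); (2, 2, 0))


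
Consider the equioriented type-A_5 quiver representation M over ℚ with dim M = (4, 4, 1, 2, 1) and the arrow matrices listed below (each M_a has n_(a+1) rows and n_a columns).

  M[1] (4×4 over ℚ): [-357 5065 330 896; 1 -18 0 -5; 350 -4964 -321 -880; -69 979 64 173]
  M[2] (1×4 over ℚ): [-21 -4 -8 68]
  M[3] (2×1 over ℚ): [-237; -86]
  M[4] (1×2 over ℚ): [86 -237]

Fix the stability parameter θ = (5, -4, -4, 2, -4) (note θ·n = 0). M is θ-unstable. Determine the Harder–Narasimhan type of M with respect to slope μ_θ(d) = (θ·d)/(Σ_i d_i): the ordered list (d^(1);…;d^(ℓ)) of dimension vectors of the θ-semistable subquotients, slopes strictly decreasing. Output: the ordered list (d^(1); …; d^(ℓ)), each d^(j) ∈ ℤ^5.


Barcode: M ≅ I[1,2]^3, I[1,4], I[4,5]. HN layers by μ_θ (3 steps, strictly decreasing):
  μ^(1)=2; μ^(2)=1/2; μ^(3)=-1

((0, 0, 0, 1, 0); (3, 3, 0, 0, 0); (1, 1, 1, 1, 1))


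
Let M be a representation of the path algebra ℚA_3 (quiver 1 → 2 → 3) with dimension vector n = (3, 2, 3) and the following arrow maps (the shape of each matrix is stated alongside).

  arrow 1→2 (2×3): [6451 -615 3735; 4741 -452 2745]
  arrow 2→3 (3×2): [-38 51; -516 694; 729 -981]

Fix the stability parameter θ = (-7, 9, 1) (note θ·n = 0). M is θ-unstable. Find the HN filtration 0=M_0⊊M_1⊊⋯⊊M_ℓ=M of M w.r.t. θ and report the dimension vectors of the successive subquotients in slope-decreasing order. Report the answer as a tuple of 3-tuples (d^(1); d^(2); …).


Via rank(M_{q-1}∘⋯∘M_p): M ≅ I[1,1], I[1,3]^2, I[3,3].
μ_θ-semistable layers: μ^(1)=5; μ^(2)=1; μ^(3)=-7

((0, 2, 2); (0, 0, 1); (3, 0, 0))
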